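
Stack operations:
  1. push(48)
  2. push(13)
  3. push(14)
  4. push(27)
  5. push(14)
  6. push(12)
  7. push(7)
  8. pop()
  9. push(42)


push(48) -> [48]
push(13) -> [48, 13]
push(14) -> [48, 13, 14]
push(27) -> [48, 13, 14, 27]
push(14) -> [48, 13, 14, 27, 14]
push(12) -> [48, 13, 14, 27, 14, 12]
push(7) -> [48, 13, 14, 27, 14, 12, 7]
pop()->7, [48, 13, 14, 27, 14, 12]
push(42) -> [48, 13, 14, 27, 14, 12, 42]

Final stack: [48, 13, 14, 27, 14, 12, 42]


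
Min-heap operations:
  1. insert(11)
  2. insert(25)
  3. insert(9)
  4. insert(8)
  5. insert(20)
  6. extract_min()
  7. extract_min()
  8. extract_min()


insert(11) -> [11]
insert(25) -> [11, 25]
insert(9) -> [9, 25, 11]
insert(8) -> [8, 9, 11, 25]
insert(20) -> [8, 9, 11, 25, 20]
extract_min()->8, [9, 20, 11, 25]
extract_min()->9, [11, 20, 25]
extract_min()->11, [20, 25]

Final heap: [20, 25]


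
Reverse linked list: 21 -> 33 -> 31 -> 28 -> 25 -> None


Step 1: curr=21, set curr.next=prev(None) | reversed so far: 21
Step 2: curr=33, set curr.next=prev(21) | reversed so far: 33 -> 21
Step 3: curr=31, set curr.next=prev(33) | reversed so far: 31 -> 33 -> 21
Step 4: curr=28, set curr.next=prev(31) | reversed so far: 28 -> 31 -> 33 -> 21
Step 5: curr=25, set curr.next=prev(28) | reversed so far: 25 -> 28 -> 31 -> 33 -> 21

25 -> 28 -> 31 -> 33 -> 21 -> None


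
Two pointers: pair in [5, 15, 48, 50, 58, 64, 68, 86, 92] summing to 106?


lo=0(5)+hi=8(92)=97
lo=1(15)+hi=8(92)=107
lo=1(15)+hi=7(86)=101
lo=2(48)+hi=7(86)=134
lo=2(48)+hi=6(68)=116
lo=2(48)+hi=5(64)=112
lo=2(48)+hi=4(58)=106

Yes: 48+58=106


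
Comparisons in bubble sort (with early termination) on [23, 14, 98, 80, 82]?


Algorithm: bubble sort (with early termination)
Input: [23, 14, 98, 80, 82]
Sorted: [14, 23, 80, 82, 98]

7


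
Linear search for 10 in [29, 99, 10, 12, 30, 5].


i=0: 29!=10
i=1: 99!=10
i=2: 10==10 found!

Found at 2, 3 comps


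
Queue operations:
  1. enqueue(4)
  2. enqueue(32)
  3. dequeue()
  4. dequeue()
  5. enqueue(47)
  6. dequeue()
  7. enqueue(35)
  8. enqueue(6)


enqueue(4) -> [4]
enqueue(32) -> [4, 32]
dequeue()->4, [32]
dequeue()->32, []
enqueue(47) -> [47]
dequeue()->47, []
enqueue(35) -> [35]
enqueue(6) -> [35, 6]

Final queue: [35, 6]


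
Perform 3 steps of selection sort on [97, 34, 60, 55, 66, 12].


Initial: [97, 34, 60, 55, 66, 12]
Step 1: min=12 at 5
  Swap: [12, 34, 60, 55, 66, 97]
Step 2: min=34 at 1
  Swap: [12, 34, 60, 55, 66, 97]
Step 3: min=55 at 3
  Swap: [12, 34, 55, 60, 66, 97]

After 3 steps: [12, 34, 55, 60, 66, 97]


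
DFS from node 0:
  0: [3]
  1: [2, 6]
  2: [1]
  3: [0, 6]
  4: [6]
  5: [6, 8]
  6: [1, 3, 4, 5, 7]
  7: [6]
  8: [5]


Visit 0, push [3]
Visit 3, push [6]
Visit 6, push [7, 5, 4, 1]
Visit 1, push [2]
Visit 2, push []
Visit 4, push []
Visit 5, push [8]
Visit 8, push []
Visit 7, push []

DFS order: [0, 3, 6, 1, 2, 4, 5, 8, 7]


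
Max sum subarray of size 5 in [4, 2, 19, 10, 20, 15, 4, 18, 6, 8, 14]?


[0:5]: 55
[1:6]: 66
[2:7]: 68
[3:8]: 67
[4:9]: 63
[5:10]: 51
[6:11]: 50

Max: 68 at [2:7]


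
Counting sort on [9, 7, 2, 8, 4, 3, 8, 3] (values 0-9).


Input: [9, 7, 2, 8, 4, 3, 8, 3]
Counts: [0, 0, 1, 2, 1, 0, 0, 1, 2, 1]

Sorted: [2, 3, 3, 4, 7, 8, 8, 9]


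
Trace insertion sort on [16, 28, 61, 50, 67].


Initial: [16, 28, 61, 50, 67]
Insert 28: [16, 28, 61, 50, 67]
Insert 61: [16, 28, 61, 50, 67]
Insert 50: [16, 28, 50, 61, 67]
Insert 67: [16, 28, 50, 61, 67]

Sorted: [16, 28, 50, 61, 67]


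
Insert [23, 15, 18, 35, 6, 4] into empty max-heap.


Insert 23: [23]
Insert 15: [23, 15]
Insert 18: [23, 15, 18]
Insert 35: [35, 23, 18, 15]
Insert 6: [35, 23, 18, 15, 6]
Insert 4: [35, 23, 18, 15, 6, 4]

Final heap: [35, 23, 18, 15, 6, 4]


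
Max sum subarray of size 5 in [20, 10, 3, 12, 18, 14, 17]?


[0:5]: 63
[1:6]: 57
[2:7]: 64

Max: 64 at [2:7]


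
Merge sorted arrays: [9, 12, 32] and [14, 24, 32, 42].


Take 9 from A
Take 12 from A
Take 14 from B
Take 24 from B
Take 32 from A

Merged: [9, 12, 14, 24, 32, 32, 42]


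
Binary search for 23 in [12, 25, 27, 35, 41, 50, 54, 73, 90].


Step 1: lo=0, hi=8, mid=4, val=41
Step 2: lo=0, hi=3, mid=1, val=25
Step 3: lo=0, hi=0, mid=0, val=12

Not found


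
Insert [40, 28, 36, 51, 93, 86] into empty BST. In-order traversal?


Insert 40: root
Insert 28: L from 40
Insert 36: L from 40 -> R from 28
Insert 51: R from 40
Insert 93: R from 40 -> R from 51
Insert 86: R from 40 -> R from 51 -> L from 93

In-order: [28, 36, 40, 51, 86, 93]


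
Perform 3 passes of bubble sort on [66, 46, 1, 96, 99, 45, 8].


Initial: [66, 46, 1, 96, 99, 45, 8]
Pass 1: [46, 1, 66, 96, 45, 8, 99] (4 swaps)
Pass 2: [1, 46, 66, 45, 8, 96, 99] (3 swaps)
Pass 3: [1, 46, 45, 8, 66, 96, 99] (2 swaps)

After 3 passes: [1, 46, 45, 8, 66, 96, 99]


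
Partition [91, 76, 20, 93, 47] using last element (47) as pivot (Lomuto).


Pivot: 47
  20 <= 47: swap -> [20, 76, 91, 93, 47]
Place pivot at 1: [20, 47, 91, 93, 76]

Partitioned: [20, 47, 91, 93, 76]


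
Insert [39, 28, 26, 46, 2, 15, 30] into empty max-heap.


Insert 39: [39]
Insert 28: [39, 28]
Insert 26: [39, 28, 26]
Insert 46: [46, 39, 26, 28]
Insert 2: [46, 39, 26, 28, 2]
Insert 15: [46, 39, 26, 28, 2, 15]
Insert 30: [46, 39, 30, 28, 2, 15, 26]

Final heap: [46, 39, 30, 28, 2, 15, 26]


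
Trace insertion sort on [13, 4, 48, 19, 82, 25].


Initial: [13, 4, 48, 19, 82, 25]
Insert 4: [4, 13, 48, 19, 82, 25]
Insert 48: [4, 13, 48, 19, 82, 25]
Insert 19: [4, 13, 19, 48, 82, 25]
Insert 82: [4, 13, 19, 48, 82, 25]
Insert 25: [4, 13, 19, 25, 48, 82]

Sorted: [4, 13, 19, 25, 48, 82]


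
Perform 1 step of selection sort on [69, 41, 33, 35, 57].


Initial: [69, 41, 33, 35, 57]
Step 1: min=33 at 2
  Swap: [33, 41, 69, 35, 57]

After 1 step: [33, 41, 69, 35, 57]


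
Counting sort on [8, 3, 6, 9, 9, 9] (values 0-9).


Input: [8, 3, 6, 9, 9, 9]
Counts: [0, 0, 0, 1, 0, 0, 1, 0, 1, 3]

Sorted: [3, 6, 8, 9, 9, 9]


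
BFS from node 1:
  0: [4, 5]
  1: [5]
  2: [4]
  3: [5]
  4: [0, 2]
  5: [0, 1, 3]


Visit 1, enqueue [5]
Visit 5, enqueue [0, 3]
Visit 0, enqueue [4]
Visit 3, enqueue []
Visit 4, enqueue [2]
Visit 2, enqueue []

BFS order: [1, 5, 0, 3, 4, 2]


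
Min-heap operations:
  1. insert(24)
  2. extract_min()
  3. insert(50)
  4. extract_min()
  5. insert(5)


insert(24) -> [24]
extract_min()->24, []
insert(50) -> [50]
extract_min()->50, []
insert(5) -> [5]

Final heap: [5]


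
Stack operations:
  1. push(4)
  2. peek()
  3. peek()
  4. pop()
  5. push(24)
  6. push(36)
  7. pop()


push(4) -> [4]
peek()->4
peek()->4
pop()->4, []
push(24) -> [24]
push(36) -> [24, 36]
pop()->36, [24]

Final stack: [24]


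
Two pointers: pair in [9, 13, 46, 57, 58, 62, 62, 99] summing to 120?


lo=0(9)+hi=7(99)=108
lo=1(13)+hi=7(99)=112
lo=2(46)+hi=7(99)=145
lo=2(46)+hi=6(62)=108
lo=3(57)+hi=6(62)=119
lo=4(58)+hi=6(62)=120

Yes: 58+62=120


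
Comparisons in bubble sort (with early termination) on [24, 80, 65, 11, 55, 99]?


Algorithm: bubble sort (with early termination)
Input: [24, 80, 65, 11, 55, 99]
Sorted: [11, 24, 55, 65, 80, 99]

14


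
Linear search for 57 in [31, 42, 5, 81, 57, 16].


i=0: 31!=57
i=1: 42!=57
i=2: 5!=57
i=3: 81!=57
i=4: 57==57 found!

Found at 4, 5 comps


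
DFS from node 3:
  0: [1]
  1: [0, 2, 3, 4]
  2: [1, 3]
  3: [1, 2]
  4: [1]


Visit 3, push [2, 1]
Visit 1, push [4, 2, 0]
Visit 0, push []
Visit 2, push []
Visit 4, push []

DFS order: [3, 1, 0, 2, 4]


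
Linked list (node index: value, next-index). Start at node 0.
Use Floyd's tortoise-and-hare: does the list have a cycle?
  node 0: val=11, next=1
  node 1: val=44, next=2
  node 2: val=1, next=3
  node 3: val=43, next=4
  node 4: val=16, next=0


Floyd's tortoise (slow, +1) and hare (fast, +2):
  init: slow=0, fast=0
  step 1: slow=1, fast=2
  step 2: slow=2, fast=4
  step 3: slow=3, fast=1
  step 4: slow=4, fast=3
  step 5: slow=0, fast=0
  slow == fast at node 0: cycle detected

Cycle: yes


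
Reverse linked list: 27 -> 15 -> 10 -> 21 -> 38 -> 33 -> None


Step 1: curr=27, set curr.next=prev(None) | reversed so far: 27
Step 2: curr=15, set curr.next=prev(27) | reversed so far: 15 -> 27
Step 3: curr=10, set curr.next=prev(15) | reversed so far: 10 -> 15 -> 27
Step 4: curr=21, set curr.next=prev(10) | reversed so far: 21 -> 10 -> 15 -> 27
Step 5: curr=38, set curr.next=prev(21) | reversed so far: 38 -> 21 -> 10 -> 15 -> 27
Step 6: curr=33, set curr.next=prev(38) | reversed so far: 33 -> 38 -> 21 -> 10 -> 15 -> 27

33 -> 38 -> 21 -> 10 -> 15 -> 27 -> None


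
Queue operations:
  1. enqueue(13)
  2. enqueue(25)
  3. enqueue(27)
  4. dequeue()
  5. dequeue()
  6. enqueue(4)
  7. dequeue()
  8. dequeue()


enqueue(13) -> [13]
enqueue(25) -> [13, 25]
enqueue(27) -> [13, 25, 27]
dequeue()->13, [25, 27]
dequeue()->25, [27]
enqueue(4) -> [27, 4]
dequeue()->27, [4]
dequeue()->4, []

Final queue: []


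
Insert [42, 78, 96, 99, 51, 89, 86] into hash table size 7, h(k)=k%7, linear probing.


Insert 42: h=0 -> slot 0
Insert 78: h=1 -> slot 1
Insert 96: h=5 -> slot 5
Insert 99: h=1, 1 probes -> slot 2
Insert 51: h=2, 1 probes -> slot 3
Insert 89: h=5, 1 probes -> slot 6
Insert 86: h=2, 2 probes -> slot 4

Table: [42, 78, 99, 51, 86, 96, 89]


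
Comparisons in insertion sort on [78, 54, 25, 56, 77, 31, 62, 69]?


Algorithm: insertion sort
Input: [78, 54, 25, 56, 77, 31, 62, 69]
Sorted: [25, 31, 54, 56, 62, 69, 77, 78]

18


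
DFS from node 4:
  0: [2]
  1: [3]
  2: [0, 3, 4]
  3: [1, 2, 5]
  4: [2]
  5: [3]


Visit 4, push [2]
Visit 2, push [3, 0]
Visit 0, push []
Visit 3, push [5, 1]
Visit 1, push []
Visit 5, push []

DFS order: [4, 2, 0, 3, 1, 5]


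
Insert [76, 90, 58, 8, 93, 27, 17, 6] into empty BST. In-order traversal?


Insert 76: root
Insert 90: R from 76
Insert 58: L from 76
Insert 8: L from 76 -> L from 58
Insert 93: R from 76 -> R from 90
Insert 27: L from 76 -> L from 58 -> R from 8
Insert 17: L from 76 -> L from 58 -> R from 8 -> L from 27
Insert 6: L from 76 -> L from 58 -> L from 8

In-order: [6, 8, 17, 27, 58, 76, 90, 93]


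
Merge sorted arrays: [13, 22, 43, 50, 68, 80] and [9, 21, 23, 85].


Take 9 from B
Take 13 from A
Take 21 from B
Take 22 from A
Take 23 from B
Take 43 from A
Take 50 from A
Take 68 from A
Take 80 from A

Merged: [9, 13, 21, 22, 23, 43, 50, 68, 80, 85]


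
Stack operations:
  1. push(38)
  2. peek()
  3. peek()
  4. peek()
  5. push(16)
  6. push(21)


push(38) -> [38]
peek()->38
peek()->38
peek()->38
push(16) -> [38, 16]
push(21) -> [38, 16, 21]

Final stack: [38, 16, 21]


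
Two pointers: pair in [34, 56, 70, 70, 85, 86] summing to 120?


lo=0(34)+hi=5(86)=120

Yes: 34+86=120


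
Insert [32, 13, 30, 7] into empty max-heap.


Insert 32: [32]
Insert 13: [32, 13]
Insert 30: [32, 13, 30]
Insert 7: [32, 13, 30, 7]

Final heap: [32, 13, 30, 7]


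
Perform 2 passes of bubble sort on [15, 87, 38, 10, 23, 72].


Initial: [15, 87, 38, 10, 23, 72]
Pass 1: [15, 38, 10, 23, 72, 87] (4 swaps)
Pass 2: [15, 10, 23, 38, 72, 87] (2 swaps)

After 2 passes: [15, 10, 23, 38, 72, 87]


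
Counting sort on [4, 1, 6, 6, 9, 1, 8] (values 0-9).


Input: [4, 1, 6, 6, 9, 1, 8]
Counts: [0, 2, 0, 0, 1, 0, 2, 0, 1, 1]

Sorted: [1, 1, 4, 6, 6, 8, 9]


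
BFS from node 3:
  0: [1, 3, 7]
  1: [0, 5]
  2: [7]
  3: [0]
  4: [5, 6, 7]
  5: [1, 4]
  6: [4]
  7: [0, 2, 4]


Visit 3, enqueue [0]
Visit 0, enqueue [1, 7]
Visit 1, enqueue [5]
Visit 7, enqueue [2, 4]
Visit 5, enqueue []
Visit 2, enqueue []
Visit 4, enqueue [6]
Visit 6, enqueue []

BFS order: [3, 0, 1, 7, 5, 2, 4, 6]


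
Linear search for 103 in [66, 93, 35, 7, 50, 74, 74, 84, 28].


i=0: 66!=103
i=1: 93!=103
i=2: 35!=103
i=3: 7!=103
i=4: 50!=103
i=5: 74!=103
i=6: 74!=103
i=7: 84!=103
i=8: 28!=103

Not found, 9 comps


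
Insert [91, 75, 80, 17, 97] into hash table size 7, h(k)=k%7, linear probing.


Insert 91: h=0 -> slot 0
Insert 75: h=5 -> slot 5
Insert 80: h=3 -> slot 3
Insert 17: h=3, 1 probes -> slot 4
Insert 97: h=6 -> slot 6

Table: [91, None, None, 80, 17, 75, 97]


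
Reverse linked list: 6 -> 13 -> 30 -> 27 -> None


Step 1: curr=6, set curr.next=prev(None) | reversed so far: 6
Step 2: curr=13, set curr.next=prev(6) | reversed so far: 13 -> 6
Step 3: curr=30, set curr.next=prev(13) | reversed so far: 30 -> 13 -> 6
Step 4: curr=27, set curr.next=prev(30) | reversed so far: 27 -> 30 -> 13 -> 6

27 -> 30 -> 13 -> 6 -> None


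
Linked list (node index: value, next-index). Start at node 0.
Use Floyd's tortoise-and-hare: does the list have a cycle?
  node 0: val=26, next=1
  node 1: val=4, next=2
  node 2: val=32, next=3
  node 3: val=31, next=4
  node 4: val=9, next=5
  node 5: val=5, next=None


Floyd's tortoise (slow, +1) and hare (fast, +2):
  init: slow=0, fast=0
  step 1: slow=1, fast=2
  step 2: slow=2, fast=4
  step 3: fast 4->5->None, no cycle

Cycle: no


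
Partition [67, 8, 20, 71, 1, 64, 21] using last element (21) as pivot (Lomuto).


Pivot: 21
  8 <= 21: swap -> [8, 67, 20, 71, 1, 64, 21]
  20 <= 21: swap -> [8, 20, 67, 71, 1, 64, 21]
  1 <= 21: swap -> [8, 20, 1, 71, 67, 64, 21]
Place pivot at 3: [8, 20, 1, 21, 67, 64, 71]

Partitioned: [8, 20, 1, 21, 67, 64, 71]


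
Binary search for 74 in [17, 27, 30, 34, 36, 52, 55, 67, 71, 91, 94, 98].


Step 1: lo=0, hi=11, mid=5, val=52
Step 2: lo=6, hi=11, mid=8, val=71
Step 3: lo=9, hi=11, mid=10, val=94
Step 4: lo=9, hi=9, mid=9, val=91

Not found


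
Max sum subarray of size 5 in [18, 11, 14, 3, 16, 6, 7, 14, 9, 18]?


[0:5]: 62
[1:6]: 50
[2:7]: 46
[3:8]: 46
[4:9]: 52
[5:10]: 54

Max: 62 at [0:5]


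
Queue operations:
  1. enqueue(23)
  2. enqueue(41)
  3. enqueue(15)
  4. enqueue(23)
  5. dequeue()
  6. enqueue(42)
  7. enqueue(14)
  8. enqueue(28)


enqueue(23) -> [23]
enqueue(41) -> [23, 41]
enqueue(15) -> [23, 41, 15]
enqueue(23) -> [23, 41, 15, 23]
dequeue()->23, [41, 15, 23]
enqueue(42) -> [41, 15, 23, 42]
enqueue(14) -> [41, 15, 23, 42, 14]
enqueue(28) -> [41, 15, 23, 42, 14, 28]

Final queue: [41, 15, 23, 42, 14, 28]


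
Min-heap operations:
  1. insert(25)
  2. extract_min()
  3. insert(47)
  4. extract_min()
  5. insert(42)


insert(25) -> [25]
extract_min()->25, []
insert(47) -> [47]
extract_min()->47, []
insert(42) -> [42]

Final heap: [42]


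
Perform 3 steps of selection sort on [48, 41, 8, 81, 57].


Initial: [48, 41, 8, 81, 57]
Step 1: min=8 at 2
  Swap: [8, 41, 48, 81, 57]
Step 2: min=41 at 1
  Swap: [8, 41, 48, 81, 57]
Step 3: min=48 at 2
  Swap: [8, 41, 48, 81, 57]

After 3 steps: [8, 41, 48, 81, 57]


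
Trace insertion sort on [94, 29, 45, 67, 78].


Initial: [94, 29, 45, 67, 78]
Insert 29: [29, 94, 45, 67, 78]
Insert 45: [29, 45, 94, 67, 78]
Insert 67: [29, 45, 67, 94, 78]
Insert 78: [29, 45, 67, 78, 94]

Sorted: [29, 45, 67, 78, 94]


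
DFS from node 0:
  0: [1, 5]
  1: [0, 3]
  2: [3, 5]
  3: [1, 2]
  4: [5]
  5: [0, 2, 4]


Visit 0, push [5, 1]
Visit 1, push [3]
Visit 3, push [2]
Visit 2, push [5]
Visit 5, push [4]
Visit 4, push []

DFS order: [0, 1, 3, 2, 5, 4]


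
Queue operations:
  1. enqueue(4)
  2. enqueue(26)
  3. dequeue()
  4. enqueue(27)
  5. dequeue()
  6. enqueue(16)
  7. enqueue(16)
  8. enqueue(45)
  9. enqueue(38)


enqueue(4) -> [4]
enqueue(26) -> [4, 26]
dequeue()->4, [26]
enqueue(27) -> [26, 27]
dequeue()->26, [27]
enqueue(16) -> [27, 16]
enqueue(16) -> [27, 16, 16]
enqueue(45) -> [27, 16, 16, 45]
enqueue(38) -> [27, 16, 16, 45, 38]

Final queue: [27, 16, 16, 45, 38]


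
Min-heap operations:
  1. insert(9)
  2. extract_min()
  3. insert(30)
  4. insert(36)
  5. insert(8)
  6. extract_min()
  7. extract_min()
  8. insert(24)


insert(9) -> [9]
extract_min()->9, []
insert(30) -> [30]
insert(36) -> [30, 36]
insert(8) -> [8, 36, 30]
extract_min()->8, [30, 36]
extract_min()->30, [36]
insert(24) -> [24, 36]

Final heap: [24, 36]


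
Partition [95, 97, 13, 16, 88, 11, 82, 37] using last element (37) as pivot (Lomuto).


Pivot: 37
  13 <= 37: swap -> [13, 97, 95, 16, 88, 11, 82, 37]
  16 <= 37: swap -> [13, 16, 95, 97, 88, 11, 82, 37]
  11 <= 37: swap -> [13, 16, 11, 97, 88, 95, 82, 37]
Place pivot at 3: [13, 16, 11, 37, 88, 95, 82, 97]

Partitioned: [13, 16, 11, 37, 88, 95, 82, 97]


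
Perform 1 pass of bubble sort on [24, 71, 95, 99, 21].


Initial: [24, 71, 95, 99, 21]
Pass 1: [24, 71, 95, 21, 99] (1 swaps)

After 1 pass: [24, 71, 95, 21, 99]


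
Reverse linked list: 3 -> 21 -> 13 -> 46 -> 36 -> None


Step 1: curr=3, set curr.next=prev(None) | reversed so far: 3
Step 2: curr=21, set curr.next=prev(3) | reversed so far: 21 -> 3
Step 3: curr=13, set curr.next=prev(21) | reversed so far: 13 -> 21 -> 3
Step 4: curr=46, set curr.next=prev(13) | reversed so far: 46 -> 13 -> 21 -> 3
Step 5: curr=36, set curr.next=prev(46) | reversed so far: 36 -> 46 -> 13 -> 21 -> 3

36 -> 46 -> 13 -> 21 -> 3 -> None


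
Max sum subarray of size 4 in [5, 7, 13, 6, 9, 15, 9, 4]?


[0:4]: 31
[1:5]: 35
[2:6]: 43
[3:7]: 39
[4:8]: 37

Max: 43 at [2:6]


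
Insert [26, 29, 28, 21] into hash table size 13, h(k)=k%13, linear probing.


Insert 26: h=0 -> slot 0
Insert 29: h=3 -> slot 3
Insert 28: h=2 -> slot 2
Insert 21: h=8 -> slot 8

Table: [26, None, 28, 29, None, None, None, None, 21, None, None, None, None]


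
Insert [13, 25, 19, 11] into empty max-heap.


Insert 13: [13]
Insert 25: [25, 13]
Insert 19: [25, 13, 19]
Insert 11: [25, 13, 19, 11]

Final heap: [25, 13, 19, 11]


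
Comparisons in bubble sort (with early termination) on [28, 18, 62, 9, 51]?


Algorithm: bubble sort (with early termination)
Input: [28, 18, 62, 9, 51]
Sorted: [9, 18, 28, 51, 62]

10


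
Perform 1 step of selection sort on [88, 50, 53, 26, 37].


Initial: [88, 50, 53, 26, 37]
Step 1: min=26 at 3
  Swap: [26, 50, 53, 88, 37]

After 1 step: [26, 50, 53, 88, 37]


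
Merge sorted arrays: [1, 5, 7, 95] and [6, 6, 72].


Take 1 from A
Take 5 from A
Take 6 from B
Take 6 from B
Take 7 from A
Take 72 from B

Merged: [1, 5, 6, 6, 7, 72, 95]


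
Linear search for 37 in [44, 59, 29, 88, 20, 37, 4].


i=0: 44!=37
i=1: 59!=37
i=2: 29!=37
i=3: 88!=37
i=4: 20!=37
i=5: 37==37 found!

Found at 5, 6 comps


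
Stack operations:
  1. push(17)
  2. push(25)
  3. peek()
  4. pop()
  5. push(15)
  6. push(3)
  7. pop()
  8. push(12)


push(17) -> [17]
push(25) -> [17, 25]
peek()->25
pop()->25, [17]
push(15) -> [17, 15]
push(3) -> [17, 15, 3]
pop()->3, [17, 15]
push(12) -> [17, 15, 12]

Final stack: [17, 15, 12]


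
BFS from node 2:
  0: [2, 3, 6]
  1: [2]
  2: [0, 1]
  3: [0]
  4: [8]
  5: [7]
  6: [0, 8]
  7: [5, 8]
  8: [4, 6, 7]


Visit 2, enqueue [0, 1]
Visit 0, enqueue [3, 6]
Visit 1, enqueue []
Visit 3, enqueue []
Visit 6, enqueue [8]
Visit 8, enqueue [4, 7]
Visit 4, enqueue []
Visit 7, enqueue [5]
Visit 5, enqueue []

BFS order: [2, 0, 1, 3, 6, 8, 4, 7, 5]


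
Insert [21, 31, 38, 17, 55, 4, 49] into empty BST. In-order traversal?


Insert 21: root
Insert 31: R from 21
Insert 38: R from 21 -> R from 31
Insert 17: L from 21
Insert 55: R from 21 -> R from 31 -> R from 38
Insert 4: L from 21 -> L from 17
Insert 49: R from 21 -> R from 31 -> R from 38 -> L from 55

In-order: [4, 17, 21, 31, 38, 49, 55]


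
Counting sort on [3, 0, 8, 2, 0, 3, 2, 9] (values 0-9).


Input: [3, 0, 8, 2, 0, 3, 2, 9]
Counts: [2, 0, 2, 2, 0, 0, 0, 0, 1, 1]

Sorted: [0, 0, 2, 2, 3, 3, 8, 9]


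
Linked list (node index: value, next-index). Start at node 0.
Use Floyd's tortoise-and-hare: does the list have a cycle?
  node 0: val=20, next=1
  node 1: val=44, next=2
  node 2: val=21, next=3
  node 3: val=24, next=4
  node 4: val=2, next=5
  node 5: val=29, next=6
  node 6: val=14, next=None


Floyd's tortoise (slow, +1) and hare (fast, +2):
  init: slow=0, fast=0
  step 1: slow=1, fast=2
  step 2: slow=2, fast=4
  step 3: slow=3, fast=6
  step 4: fast -> None, no cycle

Cycle: no


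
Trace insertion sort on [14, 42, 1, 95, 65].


Initial: [14, 42, 1, 95, 65]
Insert 42: [14, 42, 1, 95, 65]
Insert 1: [1, 14, 42, 95, 65]
Insert 95: [1, 14, 42, 95, 65]
Insert 65: [1, 14, 42, 65, 95]

Sorted: [1, 14, 42, 65, 95]


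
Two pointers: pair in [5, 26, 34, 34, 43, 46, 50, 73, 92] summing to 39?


lo=0(5)+hi=8(92)=97
lo=0(5)+hi=7(73)=78
lo=0(5)+hi=6(50)=55
lo=0(5)+hi=5(46)=51
lo=0(5)+hi=4(43)=48
lo=0(5)+hi=3(34)=39

Yes: 5+34=39


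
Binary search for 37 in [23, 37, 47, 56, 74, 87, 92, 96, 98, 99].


Step 1: lo=0, hi=9, mid=4, val=74
Step 2: lo=0, hi=3, mid=1, val=37

Found at index 1


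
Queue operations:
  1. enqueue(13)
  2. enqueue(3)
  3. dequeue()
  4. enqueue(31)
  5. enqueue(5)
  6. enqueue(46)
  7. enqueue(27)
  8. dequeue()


enqueue(13) -> [13]
enqueue(3) -> [13, 3]
dequeue()->13, [3]
enqueue(31) -> [3, 31]
enqueue(5) -> [3, 31, 5]
enqueue(46) -> [3, 31, 5, 46]
enqueue(27) -> [3, 31, 5, 46, 27]
dequeue()->3, [31, 5, 46, 27]

Final queue: [31, 5, 46, 27]


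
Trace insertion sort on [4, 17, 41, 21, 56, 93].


Initial: [4, 17, 41, 21, 56, 93]
Insert 17: [4, 17, 41, 21, 56, 93]
Insert 41: [4, 17, 41, 21, 56, 93]
Insert 21: [4, 17, 21, 41, 56, 93]
Insert 56: [4, 17, 21, 41, 56, 93]
Insert 93: [4, 17, 21, 41, 56, 93]

Sorted: [4, 17, 21, 41, 56, 93]


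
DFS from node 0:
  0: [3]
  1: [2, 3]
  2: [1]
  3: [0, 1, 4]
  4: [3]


Visit 0, push [3]
Visit 3, push [4, 1]
Visit 1, push [2]
Visit 2, push []
Visit 4, push []

DFS order: [0, 3, 1, 2, 4]


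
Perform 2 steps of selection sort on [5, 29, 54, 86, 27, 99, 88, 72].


Initial: [5, 29, 54, 86, 27, 99, 88, 72]
Step 1: min=5 at 0
  Swap: [5, 29, 54, 86, 27, 99, 88, 72]
Step 2: min=27 at 4
  Swap: [5, 27, 54, 86, 29, 99, 88, 72]

After 2 steps: [5, 27, 54, 86, 29, 99, 88, 72]


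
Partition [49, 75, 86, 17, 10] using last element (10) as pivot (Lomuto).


Pivot: 10
Place pivot at 0: [10, 75, 86, 17, 49]

Partitioned: [10, 75, 86, 17, 49]


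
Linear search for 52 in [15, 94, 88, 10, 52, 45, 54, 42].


i=0: 15!=52
i=1: 94!=52
i=2: 88!=52
i=3: 10!=52
i=4: 52==52 found!

Found at 4, 5 comps


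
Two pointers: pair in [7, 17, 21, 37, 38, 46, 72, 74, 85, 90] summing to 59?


lo=0(7)+hi=9(90)=97
lo=0(7)+hi=8(85)=92
lo=0(7)+hi=7(74)=81
lo=0(7)+hi=6(72)=79
lo=0(7)+hi=5(46)=53
lo=1(17)+hi=5(46)=63
lo=1(17)+hi=4(38)=55
lo=2(21)+hi=4(38)=59

Yes: 21+38=59


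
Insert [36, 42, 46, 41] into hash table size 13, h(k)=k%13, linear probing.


Insert 36: h=10 -> slot 10
Insert 42: h=3 -> slot 3
Insert 46: h=7 -> slot 7
Insert 41: h=2 -> slot 2

Table: [None, None, 41, 42, None, None, None, 46, None, None, 36, None, None]


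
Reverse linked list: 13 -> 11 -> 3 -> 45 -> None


Step 1: curr=13, set curr.next=prev(None) | reversed so far: 13
Step 2: curr=11, set curr.next=prev(13) | reversed so far: 11 -> 13
Step 3: curr=3, set curr.next=prev(11) | reversed so far: 3 -> 11 -> 13
Step 4: curr=45, set curr.next=prev(3) | reversed so far: 45 -> 3 -> 11 -> 13

45 -> 3 -> 11 -> 13 -> None


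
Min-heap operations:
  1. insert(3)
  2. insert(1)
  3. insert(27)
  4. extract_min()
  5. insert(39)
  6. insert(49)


insert(3) -> [3]
insert(1) -> [1, 3]
insert(27) -> [1, 3, 27]
extract_min()->1, [3, 27]
insert(39) -> [3, 27, 39]
insert(49) -> [3, 27, 39, 49]

Final heap: [3, 27, 39, 49]


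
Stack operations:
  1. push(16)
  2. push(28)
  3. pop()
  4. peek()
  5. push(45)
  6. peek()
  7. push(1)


push(16) -> [16]
push(28) -> [16, 28]
pop()->28, [16]
peek()->16
push(45) -> [16, 45]
peek()->45
push(1) -> [16, 45, 1]

Final stack: [16, 45, 1]


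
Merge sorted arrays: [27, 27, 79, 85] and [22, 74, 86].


Take 22 from B
Take 27 from A
Take 27 from A
Take 74 from B
Take 79 from A
Take 85 from A

Merged: [22, 27, 27, 74, 79, 85, 86]


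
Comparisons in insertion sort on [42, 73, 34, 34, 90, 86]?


Algorithm: insertion sort
Input: [42, 73, 34, 34, 90, 86]
Sorted: [34, 34, 42, 73, 86, 90]

9


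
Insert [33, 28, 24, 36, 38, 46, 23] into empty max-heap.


Insert 33: [33]
Insert 28: [33, 28]
Insert 24: [33, 28, 24]
Insert 36: [36, 33, 24, 28]
Insert 38: [38, 36, 24, 28, 33]
Insert 46: [46, 36, 38, 28, 33, 24]
Insert 23: [46, 36, 38, 28, 33, 24, 23]

Final heap: [46, 36, 38, 28, 33, 24, 23]


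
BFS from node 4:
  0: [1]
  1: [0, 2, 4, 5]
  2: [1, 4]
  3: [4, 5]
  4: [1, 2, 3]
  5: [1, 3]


Visit 4, enqueue [1, 2, 3]
Visit 1, enqueue [0, 5]
Visit 2, enqueue []
Visit 3, enqueue []
Visit 0, enqueue []
Visit 5, enqueue []

BFS order: [4, 1, 2, 3, 0, 5]


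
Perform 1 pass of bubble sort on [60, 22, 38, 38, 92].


Initial: [60, 22, 38, 38, 92]
Pass 1: [22, 38, 38, 60, 92] (3 swaps)

After 1 pass: [22, 38, 38, 60, 92]


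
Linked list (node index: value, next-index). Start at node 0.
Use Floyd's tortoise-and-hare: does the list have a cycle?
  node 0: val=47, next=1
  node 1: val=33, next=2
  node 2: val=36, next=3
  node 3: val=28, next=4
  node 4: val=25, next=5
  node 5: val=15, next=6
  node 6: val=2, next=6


Floyd's tortoise (slow, +1) and hare (fast, +2):
  init: slow=0, fast=0
  step 1: slow=1, fast=2
  step 2: slow=2, fast=4
  step 3: slow=3, fast=6
  step 4: slow=4, fast=6
  step 5: slow=5, fast=6
  step 6: slow=6, fast=6
  slow == fast at node 6: cycle detected

Cycle: yes


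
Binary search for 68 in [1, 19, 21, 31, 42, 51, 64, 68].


Step 1: lo=0, hi=7, mid=3, val=31
Step 2: lo=4, hi=7, mid=5, val=51
Step 3: lo=6, hi=7, mid=6, val=64
Step 4: lo=7, hi=7, mid=7, val=68

Found at index 7


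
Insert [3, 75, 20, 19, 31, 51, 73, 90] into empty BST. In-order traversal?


Insert 3: root
Insert 75: R from 3
Insert 20: R from 3 -> L from 75
Insert 19: R from 3 -> L from 75 -> L from 20
Insert 31: R from 3 -> L from 75 -> R from 20
Insert 51: R from 3 -> L from 75 -> R from 20 -> R from 31
Insert 73: R from 3 -> L from 75 -> R from 20 -> R from 31 -> R from 51
Insert 90: R from 3 -> R from 75

In-order: [3, 19, 20, 31, 51, 73, 75, 90]


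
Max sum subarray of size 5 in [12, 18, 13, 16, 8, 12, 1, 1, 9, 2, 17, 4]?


[0:5]: 67
[1:6]: 67
[2:7]: 50
[3:8]: 38
[4:9]: 31
[5:10]: 25
[6:11]: 30
[7:12]: 33

Max: 67 at [0:5]


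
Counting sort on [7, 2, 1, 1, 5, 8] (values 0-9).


Input: [7, 2, 1, 1, 5, 8]
Counts: [0, 2, 1, 0, 0, 1, 0, 1, 1, 0]

Sorted: [1, 1, 2, 5, 7, 8]


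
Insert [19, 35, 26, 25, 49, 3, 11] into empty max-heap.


Insert 19: [19]
Insert 35: [35, 19]
Insert 26: [35, 19, 26]
Insert 25: [35, 25, 26, 19]
Insert 49: [49, 35, 26, 19, 25]
Insert 3: [49, 35, 26, 19, 25, 3]
Insert 11: [49, 35, 26, 19, 25, 3, 11]

Final heap: [49, 35, 26, 19, 25, 3, 11]


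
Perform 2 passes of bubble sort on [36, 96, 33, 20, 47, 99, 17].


Initial: [36, 96, 33, 20, 47, 99, 17]
Pass 1: [36, 33, 20, 47, 96, 17, 99] (4 swaps)
Pass 2: [33, 20, 36, 47, 17, 96, 99] (3 swaps)

After 2 passes: [33, 20, 36, 47, 17, 96, 99]


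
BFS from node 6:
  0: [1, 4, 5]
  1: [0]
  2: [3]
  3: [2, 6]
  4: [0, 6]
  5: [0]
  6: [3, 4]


Visit 6, enqueue [3, 4]
Visit 3, enqueue [2]
Visit 4, enqueue [0]
Visit 2, enqueue []
Visit 0, enqueue [1, 5]
Visit 1, enqueue []
Visit 5, enqueue []

BFS order: [6, 3, 4, 2, 0, 1, 5]


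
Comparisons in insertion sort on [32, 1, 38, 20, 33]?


Algorithm: insertion sort
Input: [32, 1, 38, 20, 33]
Sorted: [1, 20, 32, 33, 38]

7


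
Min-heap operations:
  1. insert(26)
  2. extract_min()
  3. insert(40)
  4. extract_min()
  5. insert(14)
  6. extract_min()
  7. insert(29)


insert(26) -> [26]
extract_min()->26, []
insert(40) -> [40]
extract_min()->40, []
insert(14) -> [14]
extract_min()->14, []
insert(29) -> [29]

Final heap: [29]


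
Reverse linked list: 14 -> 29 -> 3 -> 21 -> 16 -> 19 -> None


Step 1: curr=14, set curr.next=prev(None) | reversed so far: 14
Step 2: curr=29, set curr.next=prev(14) | reversed so far: 29 -> 14
Step 3: curr=3, set curr.next=prev(29) | reversed so far: 3 -> 29 -> 14
Step 4: curr=21, set curr.next=prev(3) | reversed so far: 21 -> 3 -> 29 -> 14
Step 5: curr=16, set curr.next=prev(21) | reversed so far: 16 -> 21 -> 3 -> 29 -> 14
Step 6: curr=19, set curr.next=prev(16) | reversed so far: 19 -> 16 -> 21 -> 3 -> 29 -> 14

19 -> 16 -> 21 -> 3 -> 29 -> 14 -> None


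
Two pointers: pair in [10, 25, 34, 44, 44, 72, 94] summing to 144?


lo=0(10)+hi=6(94)=104
lo=1(25)+hi=6(94)=119
lo=2(34)+hi=6(94)=128
lo=3(44)+hi=6(94)=138
lo=4(44)+hi=6(94)=138
lo=5(72)+hi=6(94)=166

No pair found


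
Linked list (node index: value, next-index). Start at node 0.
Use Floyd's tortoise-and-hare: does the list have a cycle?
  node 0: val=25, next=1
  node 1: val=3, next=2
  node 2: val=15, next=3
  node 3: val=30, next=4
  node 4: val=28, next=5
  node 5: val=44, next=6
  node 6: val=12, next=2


Floyd's tortoise (slow, +1) and hare (fast, +2):
  init: slow=0, fast=0
  step 1: slow=1, fast=2
  step 2: slow=2, fast=4
  step 3: slow=3, fast=6
  step 4: slow=4, fast=3
  step 5: slow=5, fast=5
  slow == fast at node 5: cycle detected

Cycle: yes


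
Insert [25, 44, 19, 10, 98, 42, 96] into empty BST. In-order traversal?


Insert 25: root
Insert 44: R from 25
Insert 19: L from 25
Insert 10: L from 25 -> L from 19
Insert 98: R from 25 -> R from 44
Insert 42: R from 25 -> L from 44
Insert 96: R from 25 -> R from 44 -> L from 98

In-order: [10, 19, 25, 42, 44, 96, 98]


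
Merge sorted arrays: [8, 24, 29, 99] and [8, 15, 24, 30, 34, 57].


Take 8 from A
Take 8 from B
Take 15 from B
Take 24 from A
Take 24 from B
Take 29 from A
Take 30 from B
Take 34 from B
Take 57 from B

Merged: [8, 8, 15, 24, 24, 29, 30, 34, 57, 99]


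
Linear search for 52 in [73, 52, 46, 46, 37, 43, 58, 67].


i=0: 73!=52
i=1: 52==52 found!

Found at 1, 2 comps


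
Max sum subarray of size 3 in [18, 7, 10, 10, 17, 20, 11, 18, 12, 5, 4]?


[0:3]: 35
[1:4]: 27
[2:5]: 37
[3:6]: 47
[4:7]: 48
[5:8]: 49
[6:9]: 41
[7:10]: 35
[8:11]: 21

Max: 49 at [5:8]


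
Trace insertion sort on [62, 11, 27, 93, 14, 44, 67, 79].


Initial: [62, 11, 27, 93, 14, 44, 67, 79]
Insert 11: [11, 62, 27, 93, 14, 44, 67, 79]
Insert 27: [11, 27, 62, 93, 14, 44, 67, 79]
Insert 93: [11, 27, 62, 93, 14, 44, 67, 79]
Insert 14: [11, 14, 27, 62, 93, 44, 67, 79]
Insert 44: [11, 14, 27, 44, 62, 93, 67, 79]
Insert 67: [11, 14, 27, 44, 62, 67, 93, 79]
Insert 79: [11, 14, 27, 44, 62, 67, 79, 93]

Sorted: [11, 14, 27, 44, 62, 67, 79, 93]


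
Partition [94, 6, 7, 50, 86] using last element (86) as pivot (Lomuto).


Pivot: 86
  6 <= 86: swap -> [6, 94, 7, 50, 86]
  7 <= 86: swap -> [6, 7, 94, 50, 86]
  50 <= 86: swap -> [6, 7, 50, 94, 86]
Place pivot at 3: [6, 7, 50, 86, 94]

Partitioned: [6, 7, 50, 86, 94]


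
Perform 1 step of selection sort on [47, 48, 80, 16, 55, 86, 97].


Initial: [47, 48, 80, 16, 55, 86, 97]
Step 1: min=16 at 3
  Swap: [16, 48, 80, 47, 55, 86, 97]

After 1 step: [16, 48, 80, 47, 55, 86, 97]


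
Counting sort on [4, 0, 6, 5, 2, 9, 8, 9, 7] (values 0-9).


Input: [4, 0, 6, 5, 2, 9, 8, 9, 7]
Counts: [1, 0, 1, 0, 1, 1, 1, 1, 1, 2]

Sorted: [0, 2, 4, 5, 6, 7, 8, 9, 9]


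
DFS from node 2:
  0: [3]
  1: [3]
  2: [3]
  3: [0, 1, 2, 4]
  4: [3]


Visit 2, push [3]
Visit 3, push [4, 1, 0]
Visit 0, push []
Visit 1, push []
Visit 4, push []

DFS order: [2, 3, 0, 1, 4]


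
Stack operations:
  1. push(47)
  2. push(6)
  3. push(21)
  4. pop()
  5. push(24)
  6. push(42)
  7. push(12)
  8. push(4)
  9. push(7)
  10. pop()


push(47) -> [47]
push(6) -> [47, 6]
push(21) -> [47, 6, 21]
pop()->21, [47, 6]
push(24) -> [47, 6, 24]
push(42) -> [47, 6, 24, 42]
push(12) -> [47, 6, 24, 42, 12]
push(4) -> [47, 6, 24, 42, 12, 4]
push(7) -> [47, 6, 24, 42, 12, 4, 7]
pop()->7, [47, 6, 24, 42, 12, 4]

Final stack: [47, 6, 24, 42, 12, 4]


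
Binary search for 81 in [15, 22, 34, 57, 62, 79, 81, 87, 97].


Step 1: lo=0, hi=8, mid=4, val=62
Step 2: lo=5, hi=8, mid=6, val=81

Found at index 6


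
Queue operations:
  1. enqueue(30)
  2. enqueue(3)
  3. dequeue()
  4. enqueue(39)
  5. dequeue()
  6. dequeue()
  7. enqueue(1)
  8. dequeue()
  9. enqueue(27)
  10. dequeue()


enqueue(30) -> [30]
enqueue(3) -> [30, 3]
dequeue()->30, [3]
enqueue(39) -> [3, 39]
dequeue()->3, [39]
dequeue()->39, []
enqueue(1) -> [1]
dequeue()->1, []
enqueue(27) -> [27]
dequeue()->27, []

Final queue: []


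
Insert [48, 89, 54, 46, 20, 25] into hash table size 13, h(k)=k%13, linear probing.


Insert 48: h=9 -> slot 9
Insert 89: h=11 -> slot 11
Insert 54: h=2 -> slot 2
Insert 46: h=7 -> slot 7
Insert 20: h=7, 1 probes -> slot 8
Insert 25: h=12 -> slot 12

Table: [None, None, 54, None, None, None, None, 46, 20, 48, None, 89, 25]


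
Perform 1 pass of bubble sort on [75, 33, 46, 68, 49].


Initial: [75, 33, 46, 68, 49]
Pass 1: [33, 46, 68, 49, 75] (4 swaps)

After 1 pass: [33, 46, 68, 49, 75]


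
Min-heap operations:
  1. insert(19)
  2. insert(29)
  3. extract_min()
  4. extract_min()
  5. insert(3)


insert(19) -> [19]
insert(29) -> [19, 29]
extract_min()->19, [29]
extract_min()->29, []
insert(3) -> [3]

Final heap: [3]


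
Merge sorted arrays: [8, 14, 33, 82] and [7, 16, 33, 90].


Take 7 from B
Take 8 from A
Take 14 from A
Take 16 from B
Take 33 from A
Take 33 from B
Take 82 from A

Merged: [7, 8, 14, 16, 33, 33, 82, 90]


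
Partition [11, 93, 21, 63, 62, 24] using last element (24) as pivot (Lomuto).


Pivot: 24
  11 <= 24: advance i (no swap)
  21 <= 24: swap -> [11, 21, 93, 63, 62, 24]
Place pivot at 2: [11, 21, 24, 63, 62, 93]

Partitioned: [11, 21, 24, 63, 62, 93]


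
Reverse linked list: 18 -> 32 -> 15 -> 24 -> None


Step 1: curr=18, set curr.next=prev(None) | reversed so far: 18
Step 2: curr=32, set curr.next=prev(18) | reversed so far: 32 -> 18
Step 3: curr=15, set curr.next=prev(32) | reversed so far: 15 -> 32 -> 18
Step 4: curr=24, set curr.next=prev(15) | reversed so far: 24 -> 15 -> 32 -> 18

24 -> 15 -> 32 -> 18 -> None


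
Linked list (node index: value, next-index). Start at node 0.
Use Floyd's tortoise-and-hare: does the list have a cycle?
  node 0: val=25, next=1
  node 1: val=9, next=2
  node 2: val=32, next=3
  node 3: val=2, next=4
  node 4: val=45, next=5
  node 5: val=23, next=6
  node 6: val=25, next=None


Floyd's tortoise (slow, +1) and hare (fast, +2):
  init: slow=0, fast=0
  step 1: slow=1, fast=2
  step 2: slow=2, fast=4
  step 3: slow=3, fast=6
  step 4: fast -> None, no cycle

Cycle: no


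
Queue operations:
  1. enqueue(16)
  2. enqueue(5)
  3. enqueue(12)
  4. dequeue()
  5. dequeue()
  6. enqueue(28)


enqueue(16) -> [16]
enqueue(5) -> [16, 5]
enqueue(12) -> [16, 5, 12]
dequeue()->16, [5, 12]
dequeue()->5, [12]
enqueue(28) -> [12, 28]

Final queue: [12, 28]


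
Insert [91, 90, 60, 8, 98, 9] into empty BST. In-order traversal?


Insert 91: root
Insert 90: L from 91
Insert 60: L from 91 -> L from 90
Insert 8: L from 91 -> L from 90 -> L from 60
Insert 98: R from 91
Insert 9: L from 91 -> L from 90 -> L from 60 -> R from 8

In-order: [8, 9, 60, 90, 91, 98]


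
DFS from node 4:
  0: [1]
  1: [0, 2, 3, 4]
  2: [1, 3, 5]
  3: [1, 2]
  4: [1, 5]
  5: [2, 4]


Visit 4, push [5, 1]
Visit 1, push [3, 2, 0]
Visit 0, push []
Visit 2, push [5, 3]
Visit 3, push []
Visit 5, push []

DFS order: [4, 1, 0, 2, 3, 5]


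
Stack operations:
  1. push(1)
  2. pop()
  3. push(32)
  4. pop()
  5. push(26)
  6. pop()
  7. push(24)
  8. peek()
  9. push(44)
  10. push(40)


push(1) -> [1]
pop()->1, []
push(32) -> [32]
pop()->32, []
push(26) -> [26]
pop()->26, []
push(24) -> [24]
peek()->24
push(44) -> [24, 44]
push(40) -> [24, 44, 40]

Final stack: [24, 44, 40]


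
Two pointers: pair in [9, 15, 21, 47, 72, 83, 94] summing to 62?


lo=0(9)+hi=6(94)=103
lo=0(9)+hi=5(83)=92
lo=0(9)+hi=4(72)=81
lo=0(9)+hi=3(47)=56
lo=1(15)+hi=3(47)=62

Yes: 15+47=62


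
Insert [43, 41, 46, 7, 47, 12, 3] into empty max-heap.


Insert 43: [43]
Insert 41: [43, 41]
Insert 46: [46, 41, 43]
Insert 7: [46, 41, 43, 7]
Insert 47: [47, 46, 43, 7, 41]
Insert 12: [47, 46, 43, 7, 41, 12]
Insert 3: [47, 46, 43, 7, 41, 12, 3]

Final heap: [47, 46, 43, 7, 41, 12, 3]


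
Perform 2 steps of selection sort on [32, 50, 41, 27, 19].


Initial: [32, 50, 41, 27, 19]
Step 1: min=19 at 4
  Swap: [19, 50, 41, 27, 32]
Step 2: min=27 at 3
  Swap: [19, 27, 41, 50, 32]

After 2 steps: [19, 27, 41, 50, 32]


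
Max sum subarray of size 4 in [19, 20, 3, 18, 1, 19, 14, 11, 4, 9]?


[0:4]: 60
[1:5]: 42
[2:6]: 41
[3:7]: 52
[4:8]: 45
[5:9]: 48
[6:10]: 38

Max: 60 at [0:4]


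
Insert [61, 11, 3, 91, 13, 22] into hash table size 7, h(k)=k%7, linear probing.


Insert 61: h=5 -> slot 5
Insert 11: h=4 -> slot 4
Insert 3: h=3 -> slot 3
Insert 91: h=0 -> slot 0
Insert 13: h=6 -> slot 6
Insert 22: h=1 -> slot 1

Table: [91, 22, None, 3, 11, 61, 13]


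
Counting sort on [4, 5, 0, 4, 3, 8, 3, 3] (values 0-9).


Input: [4, 5, 0, 4, 3, 8, 3, 3]
Counts: [1, 0, 0, 3, 2, 1, 0, 0, 1, 0]

Sorted: [0, 3, 3, 3, 4, 4, 5, 8]


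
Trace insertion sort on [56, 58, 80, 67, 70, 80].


Initial: [56, 58, 80, 67, 70, 80]
Insert 58: [56, 58, 80, 67, 70, 80]
Insert 80: [56, 58, 80, 67, 70, 80]
Insert 67: [56, 58, 67, 80, 70, 80]
Insert 70: [56, 58, 67, 70, 80, 80]
Insert 80: [56, 58, 67, 70, 80, 80]

Sorted: [56, 58, 67, 70, 80, 80]


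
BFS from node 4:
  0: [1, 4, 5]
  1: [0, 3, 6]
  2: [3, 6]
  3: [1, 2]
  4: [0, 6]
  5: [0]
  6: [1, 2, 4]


Visit 4, enqueue [0, 6]
Visit 0, enqueue [1, 5]
Visit 6, enqueue [2]
Visit 1, enqueue [3]
Visit 5, enqueue []
Visit 2, enqueue []
Visit 3, enqueue []

BFS order: [4, 0, 6, 1, 5, 2, 3]


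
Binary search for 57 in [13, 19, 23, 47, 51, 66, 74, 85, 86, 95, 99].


Step 1: lo=0, hi=10, mid=5, val=66
Step 2: lo=0, hi=4, mid=2, val=23
Step 3: lo=3, hi=4, mid=3, val=47
Step 4: lo=4, hi=4, mid=4, val=51

Not found


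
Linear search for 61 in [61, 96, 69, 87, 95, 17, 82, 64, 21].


i=0: 61==61 found!

Found at 0, 1 comps


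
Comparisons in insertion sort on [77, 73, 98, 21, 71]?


Algorithm: insertion sort
Input: [77, 73, 98, 21, 71]
Sorted: [21, 71, 73, 77, 98]

9


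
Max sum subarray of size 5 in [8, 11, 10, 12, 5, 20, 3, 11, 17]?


[0:5]: 46
[1:6]: 58
[2:7]: 50
[3:8]: 51
[4:9]: 56

Max: 58 at [1:6]


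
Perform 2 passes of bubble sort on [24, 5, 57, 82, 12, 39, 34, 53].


Initial: [24, 5, 57, 82, 12, 39, 34, 53]
Pass 1: [5, 24, 57, 12, 39, 34, 53, 82] (5 swaps)
Pass 2: [5, 24, 12, 39, 34, 53, 57, 82] (4 swaps)

After 2 passes: [5, 24, 12, 39, 34, 53, 57, 82]


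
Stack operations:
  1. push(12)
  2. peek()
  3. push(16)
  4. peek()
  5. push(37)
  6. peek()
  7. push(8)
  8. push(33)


push(12) -> [12]
peek()->12
push(16) -> [12, 16]
peek()->16
push(37) -> [12, 16, 37]
peek()->37
push(8) -> [12, 16, 37, 8]
push(33) -> [12, 16, 37, 8, 33]

Final stack: [12, 16, 37, 8, 33]


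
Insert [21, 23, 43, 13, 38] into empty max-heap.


Insert 21: [21]
Insert 23: [23, 21]
Insert 43: [43, 21, 23]
Insert 13: [43, 21, 23, 13]
Insert 38: [43, 38, 23, 13, 21]

Final heap: [43, 38, 23, 13, 21]


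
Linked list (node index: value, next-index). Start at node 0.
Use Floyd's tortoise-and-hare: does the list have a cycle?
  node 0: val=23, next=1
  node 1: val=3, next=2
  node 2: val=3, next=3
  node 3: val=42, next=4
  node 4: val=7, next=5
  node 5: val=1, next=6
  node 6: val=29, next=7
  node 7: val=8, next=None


Floyd's tortoise (slow, +1) and hare (fast, +2):
  init: slow=0, fast=0
  step 1: slow=1, fast=2
  step 2: slow=2, fast=4
  step 3: slow=3, fast=6
  step 4: fast 6->7->None, no cycle

Cycle: no


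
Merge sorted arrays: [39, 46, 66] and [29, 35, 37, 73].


Take 29 from B
Take 35 from B
Take 37 from B
Take 39 from A
Take 46 from A
Take 66 from A

Merged: [29, 35, 37, 39, 46, 66, 73]


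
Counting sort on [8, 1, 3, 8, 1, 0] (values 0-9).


Input: [8, 1, 3, 8, 1, 0]
Counts: [1, 2, 0, 1, 0, 0, 0, 0, 2, 0]

Sorted: [0, 1, 1, 3, 8, 8]


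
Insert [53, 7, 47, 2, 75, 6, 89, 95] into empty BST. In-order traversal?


Insert 53: root
Insert 7: L from 53
Insert 47: L from 53 -> R from 7
Insert 2: L from 53 -> L from 7
Insert 75: R from 53
Insert 6: L from 53 -> L from 7 -> R from 2
Insert 89: R from 53 -> R from 75
Insert 95: R from 53 -> R from 75 -> R from 89

In-order: [2, 6, 7, 47, 53, 75, 89, 95]
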